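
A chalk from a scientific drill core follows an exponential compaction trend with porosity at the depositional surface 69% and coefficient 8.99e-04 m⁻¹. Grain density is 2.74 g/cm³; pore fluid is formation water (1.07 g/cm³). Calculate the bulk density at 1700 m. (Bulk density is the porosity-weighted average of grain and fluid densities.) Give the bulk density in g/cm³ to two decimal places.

Working in km (1 km = 1000 m; β in km⁻¹ = β in m⁻¹ × 1000):
Porosity at depth: phi = 0.69·exp(−0.899×1.7) = 0.69×0.2169 = 0.1497
Bulk density: ρ_b = (1−phi)ρ_g + phi·ρ_f = 0.8503×2.74 + 0.1497×1.07
       = 2.330 + 0.160 = 2.490 g/cm³

2.49 g/cm³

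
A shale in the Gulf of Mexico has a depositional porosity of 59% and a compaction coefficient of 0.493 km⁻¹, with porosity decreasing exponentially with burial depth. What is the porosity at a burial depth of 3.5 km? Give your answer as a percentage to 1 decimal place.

n = n₀·exp(−k·d) = 0.59 × exp(−0.493 × 3.5) = 0.59 × exp(−1.726)
  = 0.59 × 0.1781 = 0.1051

10.5%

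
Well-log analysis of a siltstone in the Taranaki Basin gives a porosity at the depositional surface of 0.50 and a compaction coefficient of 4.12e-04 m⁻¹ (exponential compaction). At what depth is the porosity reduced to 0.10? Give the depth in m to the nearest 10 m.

Working in km (1 km = 1000 m; k in km⁻¹ = k in m⁻¹ × 1000):
Invert Athy's law: z = ln(n₀/n) / k
z = ln(0.5/0.1) / 0.412 = ln(5) / 0.412 = 1.6094 / 0.412 = 3.906 km

3910 m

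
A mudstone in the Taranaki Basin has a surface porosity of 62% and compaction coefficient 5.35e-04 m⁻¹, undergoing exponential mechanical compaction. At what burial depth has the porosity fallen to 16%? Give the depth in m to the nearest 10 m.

2530 m

Working in km (1 km = 1000 m; k in km⁻¹ = k in m⁻¹ × 1000):
Invert Athy's law: Z = ln(φ₀/φ) / k
Z = ln(0.62/0.16) / 0.535 = ln(3.875) / 0.535 = 1.3545 / 0.535 = 2.532 km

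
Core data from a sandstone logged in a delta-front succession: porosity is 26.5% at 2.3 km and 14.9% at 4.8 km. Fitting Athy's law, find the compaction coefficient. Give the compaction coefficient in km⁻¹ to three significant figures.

0.230 km⁻¹

Athy: n(Z) = n₀ e^(−cZ) ⇒ n₁/n₂ = e^{c(Z₂−Z₁)} ⇒ c = ln(n₁/n₂)/(Z₂−Z₁)
c = ln(0.265/0.149) / (4.8 − 2.3) = ln(1.779) / 2.5 = 0.5758 / 2.5 = 0.2303 km⁻¹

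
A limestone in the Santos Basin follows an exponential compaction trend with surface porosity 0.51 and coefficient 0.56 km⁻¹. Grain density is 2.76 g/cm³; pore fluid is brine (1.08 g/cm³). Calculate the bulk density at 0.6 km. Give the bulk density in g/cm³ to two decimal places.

Porosity at depth: phi = 0.51·exp(−0.56×0.6) = 0.51×0.7146 = 0.3645
Bulk density: ρ_b = (1−phi)ρ_g + phi·ρ_f = 0.6355×2.76 + 0.3645×1.08
       = 1.754 + 0.394 = 2.148 g/cm³

2.15 g/cm³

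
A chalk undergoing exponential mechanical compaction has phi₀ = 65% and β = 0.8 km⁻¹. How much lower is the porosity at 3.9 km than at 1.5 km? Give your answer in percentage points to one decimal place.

16.7 percentage points

phi(1.5) = 0.65·e^(−0.8×1.5) = 0.1958
phi(3.9) = 0.65·e^(−0.8×3.9) = 0.0287
Δphi = 0.1958 − 0.0287 = 0.1671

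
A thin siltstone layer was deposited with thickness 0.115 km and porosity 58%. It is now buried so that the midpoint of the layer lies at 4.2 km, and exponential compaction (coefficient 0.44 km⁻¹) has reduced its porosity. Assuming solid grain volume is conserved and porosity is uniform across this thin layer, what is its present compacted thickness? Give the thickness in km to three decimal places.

0.053 km

Porosity at 4.2 km: phi = 0.58·exp(−0.44×4.2) = 0.0914
Solid-volume conservation: h(1−phi) = h₀(1−phi₀) ⇒ h = h₀·(1−phi₀)/(1−phi)
h = 0.115 × (1 − 0.58)/(1 − 0.0914) = 0.115 × 0.4622 = 0.0532 km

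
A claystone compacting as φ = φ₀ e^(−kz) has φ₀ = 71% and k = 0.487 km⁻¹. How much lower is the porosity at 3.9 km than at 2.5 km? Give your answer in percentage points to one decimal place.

10.4 percentage points

φ(2.5) = 0.71·e^(−0.487×2.5) = 0.2101
φ(3.9) = 0.71·e^(−0.487×3.9) = 0.1063
Δφ = 0.2101 − 0.1063 = 0.1039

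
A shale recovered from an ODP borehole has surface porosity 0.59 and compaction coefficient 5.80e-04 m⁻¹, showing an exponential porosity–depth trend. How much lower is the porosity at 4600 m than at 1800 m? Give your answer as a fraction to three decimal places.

0.167

Working in km (1 km = 1000 m; c in km⁻¹ = c in m⁻¹ × 1000):
phi(1.8) = 0.59·e^(−0.58×1.8) = 0.2077
phi(4.6) = 0.59·e^(−0.58×4.6) = 0.0409
Δphi = 0.2077 − 0.0409 = 0.1668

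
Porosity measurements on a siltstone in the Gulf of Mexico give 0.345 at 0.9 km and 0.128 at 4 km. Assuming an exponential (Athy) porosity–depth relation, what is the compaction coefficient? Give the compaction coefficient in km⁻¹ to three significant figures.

0.320 km⁻¹

Athy: φ(z) = φ₀ e^(−cz) ⇒ φ₁/φ₂ = e^{c(z₂−z₁)} ⇒ c = ln(φ₁/φ₂)/(z₂−z₁)
c = ln(0.345/0.128) / (4 − 0.9) = ln(2.695) / 3.1 = 0.9915 / 3.1 = 0.3198 km⁻¹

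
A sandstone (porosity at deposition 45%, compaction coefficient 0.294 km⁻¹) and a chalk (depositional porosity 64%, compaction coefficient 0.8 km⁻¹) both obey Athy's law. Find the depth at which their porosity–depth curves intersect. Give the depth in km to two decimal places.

0.70 km

Set φ₀ₐ e^(−cₐZ) = φ₀ᵦ e^(−cᵦZ) ⇒ ln(φ₀ₐ/φ₀ᵦ) = (cₐ − cᵦ)·Z
Z = ln(0.45/0.64) / (0.294 − 0.8) = -0.3522 / -0.506 = 0.696 km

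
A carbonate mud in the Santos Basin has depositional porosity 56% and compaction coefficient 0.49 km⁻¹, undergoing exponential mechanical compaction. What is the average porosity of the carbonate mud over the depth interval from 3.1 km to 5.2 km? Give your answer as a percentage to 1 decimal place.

⟨n⟩ = (1/(Z₂−Z₁)) ∫ n₀ e^(−cZ) dZ = n₀·(e^(−c·Z₁) − e^(−c·Z₂)) / (c·(Z₂−Z₁))
e^(−0.49×3.1) = 0.2189; e^(−0.49×5.2) = 0.0782
⟨n⟩ = 0.56 × (0.2189 − 0.0782) / (0.49 × 2.1) = 0.56 × 0.1367 = 0.0766

7.7%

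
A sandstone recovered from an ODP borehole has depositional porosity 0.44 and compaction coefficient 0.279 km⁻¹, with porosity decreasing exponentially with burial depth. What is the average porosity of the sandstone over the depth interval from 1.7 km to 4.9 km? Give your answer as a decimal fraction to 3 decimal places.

0.181

⟨φ⟩ = (1/(z₂−z₁)) ∫ φ₀ e^(−cz) dz = φ₀·(e^(−c·z₁) − e^(−c·z₂)) / (c·(z₂−z₁))
e^(−0.279×1.7) = 0.6223; e^(−0.279×4.9) = 0.2548
⟨φ⟩ = 0.44 × (0.6223 − 0.2548) / (0.279 × 3.2) = 0.44 × 0.4116 = 0.1811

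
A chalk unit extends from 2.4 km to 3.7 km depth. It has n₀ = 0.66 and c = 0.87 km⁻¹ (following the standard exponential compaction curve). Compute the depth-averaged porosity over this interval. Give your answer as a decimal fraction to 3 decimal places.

⟨n⟩ = (1/(Z₂−Z₁)) ∫ n₀ e^(−cZ) dZ = n₀·(e^(−c·Z₁) − e^(−c·Z₂)) / (c·(Z₂−Z₁))
e^(−0.87×2.4) = 0.1239; e^(−0.87×3.7) = 0.0400
⟨n⟩ = 0.66 × (0.1239 − 0.0400) / (0.87 × 1.3) = 0.66 × 0.0742 = 0.0490

0.049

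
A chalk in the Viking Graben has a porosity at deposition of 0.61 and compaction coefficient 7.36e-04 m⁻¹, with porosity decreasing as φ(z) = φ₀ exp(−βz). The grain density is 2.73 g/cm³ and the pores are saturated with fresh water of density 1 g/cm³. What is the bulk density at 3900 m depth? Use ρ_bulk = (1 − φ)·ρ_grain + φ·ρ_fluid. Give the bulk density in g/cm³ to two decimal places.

2.67 g/cm³

Working in km (1 km = 1000 m; β in km⁻¹ = β in m⁻¹ × 1000):
Porosity at depth: φ = 0.61·exp(−0.736×3.9) = 0.61×0.0567 = 0.0346
Bulk density: ρ_b = (1−φ)ρ_g + φ·ρ_f = 0.9654×2.73 + 0.0346×1
       = 2.636 + 0.035 = 2.670 g/cm³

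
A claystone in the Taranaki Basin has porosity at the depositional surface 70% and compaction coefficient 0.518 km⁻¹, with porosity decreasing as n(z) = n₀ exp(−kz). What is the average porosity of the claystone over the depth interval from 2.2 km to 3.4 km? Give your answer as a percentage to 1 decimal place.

16.7%

⟨n⟩ = (1/(z₂−z₁)) ∫ n₀ e^(−kz) dz = n₀·(e^(−k·z₁) − e^(−k·z₂)) / (k·(z₂−z₁))
e^(−0.518×2.2) = 0.3199; e^(−0.518×3.4) = 0.1718
⟨n⟩ = 0.7 × (0.3199 − 0.1718) / (0.518 × 1.2) = 0.7 × 0.2383 = 0.1668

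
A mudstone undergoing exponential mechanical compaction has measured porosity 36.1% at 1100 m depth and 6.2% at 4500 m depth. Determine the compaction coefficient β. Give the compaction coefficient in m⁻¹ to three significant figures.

0.000518 m⁻¹

Working in km (1 km = 1000 m; β in km⁻¹ = β in m⁻¹ × 1000):
Athy: phi(Z) = phi₀ e^(−βZ) ⇒ phi₁/phi₂ = e^{β(Z₂−Z₁)} ⇒ β = ln(phi₁/phi₂)/(Z₂−Z₁)
β = ln(0.361/0.062) / (4.5 − 1.1) = ln(5.823) / 3.4 = 1.7617 / 3.4 = 0.5182 km⁻¹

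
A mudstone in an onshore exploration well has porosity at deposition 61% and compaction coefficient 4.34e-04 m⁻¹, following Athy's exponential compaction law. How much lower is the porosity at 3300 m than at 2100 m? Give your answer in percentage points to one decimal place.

Working in km (1 km = 1000 m; k in km⁻¹ = k in m⁻¹ × 1000):
φ(2.1) = 0.61·e^(−0.434×2.1) = 0.2452
φ(3.3) = 0.61·e^(−0.434×3.3) = 0.1457
Δφ = 0.2452 − 0.1457 = 0.0995

10.0 percentage points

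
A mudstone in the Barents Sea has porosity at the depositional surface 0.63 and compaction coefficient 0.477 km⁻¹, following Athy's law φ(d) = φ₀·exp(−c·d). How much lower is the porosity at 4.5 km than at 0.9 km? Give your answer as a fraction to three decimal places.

0.336

φ(0.9) = 0.63·e^(−0.477×0.9) = 0.4101
φ(4.5) = 0.63·e^(−0.477×4.5) = 0.0736
Δφ = 0.4101 − 0.0736 = 0.3365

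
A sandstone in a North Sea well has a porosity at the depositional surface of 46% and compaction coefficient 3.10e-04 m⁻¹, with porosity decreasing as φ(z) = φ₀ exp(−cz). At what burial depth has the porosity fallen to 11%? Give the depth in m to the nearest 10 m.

Working in km (1 km = 1000 m; c in km⁻¹ = c in m⁻¹ × 1000):
Invert Athy's law: z = ln(φ₀/φ) / c
z = ln(0.46/0.11) / 0.31 = ln(4.182) / 0.31 = 1.4307 / 0.31 = 4.615 km

4620 m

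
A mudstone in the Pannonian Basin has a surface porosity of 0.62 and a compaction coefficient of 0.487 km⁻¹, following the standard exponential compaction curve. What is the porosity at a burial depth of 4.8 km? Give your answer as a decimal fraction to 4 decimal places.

n = n₀·exp(−k·d) = 0.62 × exp(−0.487 × 4.8) = 0.62 × exp(−2.338)
  = 0.62 × 0.0966 = 0.0599

0.0599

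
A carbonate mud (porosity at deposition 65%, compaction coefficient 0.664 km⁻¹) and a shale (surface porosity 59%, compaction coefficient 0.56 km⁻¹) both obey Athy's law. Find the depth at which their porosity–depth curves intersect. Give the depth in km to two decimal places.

0.93 km

Set n₀ₐ e^(−kₐz) = n₀ᵦ e^(−kᵦz) ⇒ ln(n₀ₐ/n₀ᵦ) = (kₐ − kᵦ)·z
z = ln(0.65/0.59) / (0.664 − 0.56) = 0.0968 / 0.104 = 0.931 km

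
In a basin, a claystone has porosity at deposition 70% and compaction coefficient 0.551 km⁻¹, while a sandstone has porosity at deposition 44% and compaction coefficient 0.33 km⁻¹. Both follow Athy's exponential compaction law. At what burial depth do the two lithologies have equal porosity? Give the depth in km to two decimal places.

2.10 km

Set φ₀ₐ e^(−kₐz) = φ₀ᵦ e^(−kᵦz) ⇒ ln(φ₀ₐ/φ₀ᵦ) = (kₐ − kᵦ)·z
z = ln(0.7/0.44) / (0.551 − 0.33) = 0.4643 / 0.221 = 2.101 km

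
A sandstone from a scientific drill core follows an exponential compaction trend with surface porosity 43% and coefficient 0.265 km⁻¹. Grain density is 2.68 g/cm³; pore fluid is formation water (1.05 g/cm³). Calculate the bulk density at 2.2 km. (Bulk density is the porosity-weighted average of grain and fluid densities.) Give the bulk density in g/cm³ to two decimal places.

Porosity at depth: n = 0.43·exp(−0.265×2.2) = 0.43×0.5582 = 0.2400
Bulk density: ρ_b = (1−n)ρ_g + n·ρ_f = 0.7600×2.68 + 0.2400×1.05
       = 2.037 + 0.252 = 2.289 g/cm³

2.29 g/cm³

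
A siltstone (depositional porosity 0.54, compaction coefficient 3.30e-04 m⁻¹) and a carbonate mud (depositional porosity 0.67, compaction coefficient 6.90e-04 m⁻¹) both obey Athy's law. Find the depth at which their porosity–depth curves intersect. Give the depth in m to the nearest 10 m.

600 m

Working in km (1 km = 1000 m; c in km⁻¹ = c in m⁻¹ × 1000):
Set n₀ₐ e^(−cₐd) = n₀ᵦ e^(−cᵦd) ⇒ ln(n₀ₐ/n₀ᵦ) = (cₐ − cᵦ)·d
d = ln(0.54/0.67) / (0.33 − 0.69) = -0.2157 / -0.36 = 0.599 km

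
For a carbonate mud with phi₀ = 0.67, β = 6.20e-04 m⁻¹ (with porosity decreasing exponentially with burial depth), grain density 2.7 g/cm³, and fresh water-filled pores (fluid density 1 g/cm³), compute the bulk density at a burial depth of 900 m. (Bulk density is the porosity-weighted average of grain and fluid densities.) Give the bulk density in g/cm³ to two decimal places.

2.05 g/cm³

Working in km (1 km = 1000 m; β in km⁻¹ = β in m⁻¹ × 1000):
Porosity at depth: phi = 0.67·exp(−0.62×0.9) = 0.67×0.5724 = 0.3835
Bulk density: ρ_b = (1−phi)ρ_g + phi·ρ_f = 0.6165×2.7 + 0.3835×1
       = 1.665 + 0.383 = 2.048 g/cm³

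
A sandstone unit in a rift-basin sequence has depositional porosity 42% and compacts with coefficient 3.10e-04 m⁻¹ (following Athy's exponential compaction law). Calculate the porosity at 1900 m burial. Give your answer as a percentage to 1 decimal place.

Working in km (1 km = 1000 m; c in km⁻¹ = c in m⁻¹ × 1000):
φ = φ₀·exp(−c·d) = 0.42 × exp(−0.31 × 1.9) = 0.42 × exp(−0.589)
  = 0.42 × 0.5549 = 0.2331

23.3%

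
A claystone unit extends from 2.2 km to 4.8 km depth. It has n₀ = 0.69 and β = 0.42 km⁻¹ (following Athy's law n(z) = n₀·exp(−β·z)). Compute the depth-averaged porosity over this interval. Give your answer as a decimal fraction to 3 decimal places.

0.167

⟨n⟩ = (1/(z₂−z₁)) ∫ n₀ e^(−βz) dz = n₀·(e^(−β·z₁) − e^(−β·z₂)) / (β·(z₂−z₁))
e^(−0.42×2.2) = 0.3969; e^(−0.42×4.8) = 0.1332
⟨n⟩ = 0.69 × (0.3969 − 0.1332) / (0.42 × 2.6) = 0.69 × 0.2415 = 0.1666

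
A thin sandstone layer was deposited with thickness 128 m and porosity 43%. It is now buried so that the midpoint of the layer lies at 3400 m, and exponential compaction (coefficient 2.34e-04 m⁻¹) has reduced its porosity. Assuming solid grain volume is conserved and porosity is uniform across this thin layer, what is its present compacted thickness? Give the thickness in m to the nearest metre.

91 m

Working in km (1 km = 1000 m; β in km⁻¹ = β in m⁻¹ × 1000):
Porosity at 3.4 km: phi = 0.43·exp(−0.234×3.4) = 0.1941
Solid-volume conservation: h(1−phi) = h₀(1−phi₀) ⇒ h = h₀·(1−phi₀)/(1−phi)
h = 0.128 × (1 − 0.43)/(1 − 0.1941) = 0.128 × 0.7073 = 0.0905 km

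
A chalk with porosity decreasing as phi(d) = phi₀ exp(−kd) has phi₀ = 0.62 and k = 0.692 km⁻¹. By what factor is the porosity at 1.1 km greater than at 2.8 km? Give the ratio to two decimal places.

3.24

phi(d₁)/phi(d₂) = e^(−k·d₁)/e^(−k·d₂) = e^{k(d₂−d₁)}
= exp(0.692 × 1.7) = exp(1.176) = 3.2427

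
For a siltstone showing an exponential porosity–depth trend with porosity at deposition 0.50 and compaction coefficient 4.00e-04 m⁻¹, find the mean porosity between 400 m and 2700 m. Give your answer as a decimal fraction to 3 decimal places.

Working in km (1 km = 1000 m; β in km⁻¹ = β in m⁻¹ × 1000):
⟨φ⟩ = (1/(d₂−d₁)) ∫ φ₀ e^(−βd) dd = φ₀·(e^(−β·d₁) − e^(−β·d₂)) / (β·(d₂−d₁))
e^(−0.4×0.4) = 0.8521; e^(−0.4×2.7) = 0.3396
⟨φ⟩ = 0.5 × (0.8521 − 0.3396) / (0.4 × 2.3) = 0.5 × 0.5571 = 0.2786

0.279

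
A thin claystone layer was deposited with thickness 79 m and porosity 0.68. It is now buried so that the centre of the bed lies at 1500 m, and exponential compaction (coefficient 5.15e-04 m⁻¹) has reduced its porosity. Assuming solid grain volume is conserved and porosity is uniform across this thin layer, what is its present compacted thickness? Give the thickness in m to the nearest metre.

Working in km (1 km = 1000 m; k in km⁻¹ = k in m⁻¹ × 1000):
Porosity at 1.5 km: φ = 0.68·exp(−0.515×1.5) = 0.3141
Solid-volume conservation: h(1−φ) = h₀(1−φ₀) ⇒ h = h₀·(1−φ₀)/(1−φ)
h = 0.079 × (1 − 0.68)/(1 − 0.3141) = 0.079 × 0.4665 = 0.0369 km

37 m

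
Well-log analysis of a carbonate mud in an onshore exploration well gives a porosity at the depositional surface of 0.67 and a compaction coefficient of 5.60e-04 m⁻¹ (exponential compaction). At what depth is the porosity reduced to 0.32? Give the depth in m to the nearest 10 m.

1320 m

Working in km (1 km = 1000 m; β in km⁻¹ = β in m⁻¹ × 1000):
Invert Athy's law: d = ln(phi₀/phi) / β
d = ln(0.67/0.32) / 0.56 = ln(2.094) / 0.56 = 0.7390 / 0.56 = 1.320 km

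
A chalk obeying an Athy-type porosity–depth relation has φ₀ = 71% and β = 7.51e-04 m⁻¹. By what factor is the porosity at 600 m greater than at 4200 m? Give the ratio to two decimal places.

14.93

Working in km (1 km = 1000 m; β in km⁻¹ = β in m⁻¹ × 1000):
φ(d₁)/φ(d₂) = e^(−β·d₁)/e^(−β·d₂) = e^{β(d₂−d₁)}
= exp(0.751 × 3.6) = exp(2.704) = 14.9334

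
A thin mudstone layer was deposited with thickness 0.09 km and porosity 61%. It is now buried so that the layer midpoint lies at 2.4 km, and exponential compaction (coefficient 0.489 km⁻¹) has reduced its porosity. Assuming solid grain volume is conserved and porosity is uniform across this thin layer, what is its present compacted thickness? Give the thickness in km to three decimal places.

Porosity at 2.4 km: phi = 0.61·exp(−0.489×2.4) = 0.1886
Solid-volume conservation: h(1−phi) = h₀(1−phi₀) ⇒ h = h₀·(1−phi₀)/(1−phi)
h = 0.09 × (1 − 0.61)/(1 − 0.1886) = 0.09 × 0.4807 = 0.0433 km

0.043 km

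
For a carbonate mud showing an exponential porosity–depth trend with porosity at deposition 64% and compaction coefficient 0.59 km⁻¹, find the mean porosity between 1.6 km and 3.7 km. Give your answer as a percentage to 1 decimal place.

⟨φ⟩ = (1/(Z₂−Z₁)) ∫ φ₀ e^(−kZ) dZ = φ₀·(e^(−k·Z₁) − e^(−k·Z₂)) / (k·(Z₂−Z₁))
e^(−0.59×1.6) = 0.3891; e^(−0.59×3.7) = 0.1127
⟨φ⟩ = 0.64 × (0.3891 − 0.1127) / (0.59 × 2.1) = 0.64 × 0.2231 = 0.1428

14.3%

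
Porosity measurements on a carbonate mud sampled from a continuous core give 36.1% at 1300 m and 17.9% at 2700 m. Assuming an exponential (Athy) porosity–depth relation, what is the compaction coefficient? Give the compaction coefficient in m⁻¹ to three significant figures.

Working in km (1 km = 1000 m; k in km⁻¹ = k in m⁻¹ × 1000):
Athy: phi(d) = phi₀ e^(−kd) ⇒ phi₁/phi₂ = e^{k(d₂−d₁)} ⇒ k = ln(phi₁/phi₂)/(d₂−d₁)
k = ln(0.361/0.179) / (2.7 − 1.3) = ln(2.017) / 1.4 = 0.7015 / 1.4 = 0.5011 km⁻¹

0.000501 m⁻¹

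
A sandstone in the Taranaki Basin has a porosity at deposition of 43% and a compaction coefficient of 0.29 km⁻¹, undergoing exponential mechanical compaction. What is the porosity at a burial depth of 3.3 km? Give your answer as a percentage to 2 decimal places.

16.51%

phi = phi₀·exp(−k·Z) = 0.43 × exp(−0.29 × 3.3) = 0.43 × exp(−0.957)
  = 0.43 × 0.3840 = 0.1651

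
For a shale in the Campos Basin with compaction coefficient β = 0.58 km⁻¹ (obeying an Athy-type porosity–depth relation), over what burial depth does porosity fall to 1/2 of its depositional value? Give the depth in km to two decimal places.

n/n₀ = 1/2 ⇒ exp(−β·z) = 1/2 ⇒ z = ln(2) / β
z = 0.6931 / 0.58 = 1.195 km

1.20 km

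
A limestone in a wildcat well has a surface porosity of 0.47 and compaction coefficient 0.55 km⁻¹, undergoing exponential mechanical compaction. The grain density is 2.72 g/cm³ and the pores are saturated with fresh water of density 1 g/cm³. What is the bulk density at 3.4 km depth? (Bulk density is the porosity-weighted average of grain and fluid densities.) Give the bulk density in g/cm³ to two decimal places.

Porosity at depth: n = 0.47·exp(−0.55×3.4) = 0.47×0.1541 = 0.0724
Bulk density: ρ_b = (1−n)ρ_g + n·ρ_f = 0.9276×2.72 + 0.0724×1
       = 2.523 + 0.072 = 2.595 g/cm³

2.60 g/cm³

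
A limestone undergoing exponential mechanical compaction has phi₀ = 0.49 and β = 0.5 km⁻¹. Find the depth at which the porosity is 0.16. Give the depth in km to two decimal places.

2.24 km

Invert Athy's law: Z = ln(phi₀/phi) / β
Z = ln(0.49/0.16) / 0.5 = ln(3.062) / 0.5 = 1.1192 / 0.5 = 2.238 km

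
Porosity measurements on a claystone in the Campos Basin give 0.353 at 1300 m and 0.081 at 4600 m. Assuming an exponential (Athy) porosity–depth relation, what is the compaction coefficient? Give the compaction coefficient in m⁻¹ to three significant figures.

0.000446 m⁻¹

Working in km (1 km = 1000 m; β in km⁻¹ = β in m⁻¹ × 1000):
Athy: phi(Z) = phi₀ e^(−βZ) ⇒ phi₁/phi₂ = e^{β(Z₂−Z₁)} ⇒ β = ln(phi₁/phi₂)/(Z₂−Z₁)
β = ln(0.353/0.081) / (4.6 − 1.3) = ln(4.358) / 3.3 = 1.4720 / 3.3 = 0.4461 km⁻¹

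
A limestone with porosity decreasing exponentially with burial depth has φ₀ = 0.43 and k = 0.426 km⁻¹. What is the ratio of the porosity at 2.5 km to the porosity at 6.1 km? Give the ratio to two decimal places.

4.63

φ(z₁)/φ(z₂) = e^(−k·z₁)/e^(−k·z₂) = e^{k(z₂−z₁)}
= exp(0.426 × 3.6) = exp(1.534) = 4.6348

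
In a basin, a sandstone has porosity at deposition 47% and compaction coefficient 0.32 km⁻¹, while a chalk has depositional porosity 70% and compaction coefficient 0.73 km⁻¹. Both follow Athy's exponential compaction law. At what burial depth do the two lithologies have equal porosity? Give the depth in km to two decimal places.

Set n₀ₐ e^(−cₐd) = n₀ᵦ e^(−cᵦd) ⇒ ln(n₀ₐ/n₀ᵦ) = (cₐ − cᵦ)·d
d = ln(0.47/0.7) / (0.32 − 0.73) = -0.3983 / -0.41 = 0.972 km

0.97 km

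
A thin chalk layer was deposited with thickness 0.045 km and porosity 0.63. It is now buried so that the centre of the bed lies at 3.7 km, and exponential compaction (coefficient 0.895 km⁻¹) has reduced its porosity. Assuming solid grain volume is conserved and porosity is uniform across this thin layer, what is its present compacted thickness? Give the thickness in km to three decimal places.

Porosity at 3.7 km: φ = 0.63·exp(−0.895×3.7) = 0.0230
Solid-volume conservation: h(1−φ) = h₀(1−φ₀) ⇒ h = h₀·(1−φ₀)/(1−φ)
h = 0.045 × (1 − 0.63)/(1 − 0.0230) = 0.045 × 0.3787 = 0.0170 km

0.017 km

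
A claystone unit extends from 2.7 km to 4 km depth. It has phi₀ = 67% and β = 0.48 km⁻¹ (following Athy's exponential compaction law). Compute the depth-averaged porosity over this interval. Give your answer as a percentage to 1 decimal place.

13.6%

⟨phi⟩ = (1/(z₂−z₁)) ∫ phi₀ e^(−βz) dz = phi₀·(e^(−β·z₁) − e^(−β·z₂)) / (β·(z₂−z₁))
e^(−0.48×2.7) = 0.2736; e^(−0.48×4) = 0.1466
⟨phi⟩ = 0.67 × (0.2736 − 0.1466) / (0.48 × 1.3) = 0.67 × 0.2036 = 0.1364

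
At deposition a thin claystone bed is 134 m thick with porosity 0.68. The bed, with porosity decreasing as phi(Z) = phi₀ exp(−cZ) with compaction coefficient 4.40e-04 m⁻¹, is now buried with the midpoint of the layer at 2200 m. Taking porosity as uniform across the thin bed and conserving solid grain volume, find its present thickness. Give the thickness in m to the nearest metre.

58 m

Working in km (1 km = 1000 m; c in km⁻¹ = c in m⁻¹ × 1000):
Porosity at 2.2 km: phi = 0.68·exp(−0.44×2.2) = 0.2583
Solid-volume conservation: h(1−phi) = h₀(1−phi₀) ⇒ h = h₀·(1−phi₀)/(1−phi)
h = 0.134 × (1 − 0.68)/(1 − 0.2583) = 0.134 × 0.4314 = 0.0578 km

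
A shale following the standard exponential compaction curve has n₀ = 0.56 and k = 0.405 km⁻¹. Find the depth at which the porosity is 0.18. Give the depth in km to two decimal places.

Invert Athy's law: d = ln(n₀/n) / k
d = ln(0.56/0.18) / 0.405 = ln(3.111) / 0.405 = 1.1350 / 0.405 = 2.802 km

2.80 km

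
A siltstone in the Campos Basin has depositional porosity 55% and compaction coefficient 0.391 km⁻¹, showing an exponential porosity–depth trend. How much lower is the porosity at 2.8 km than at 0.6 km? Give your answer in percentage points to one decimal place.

25.1 percentage points

φ(0.6) = 0.55·e^(−0.391×0.6) = 0.4350
φ(2.8) = 0.55·e^(−0.391×2.8) = 0.1840
Δφ = 0.4350 − 0.1840 = 0.2510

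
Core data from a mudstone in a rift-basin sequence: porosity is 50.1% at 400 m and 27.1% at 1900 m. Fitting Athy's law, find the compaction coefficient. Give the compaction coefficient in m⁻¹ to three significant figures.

0.000410 m⁻¹

Working in km (1 km = 1000 m; β in km⁻¹ = β in m⁻¹ × 1000):
Athy: phi(Z) = phi₀ e^(−βZ) ⇒ phi₁/phi₂ = e^{β(Z₂−Z₁)} ⇒ β = ln(phi₁/phi₂)/(Z₂−Z₁)
β = ln(0.501/0.271) / (1.9 − 0.4) = ln(1.849) / 1.5 = 0.6145 / 1.5 = 0.4097 km⁻¹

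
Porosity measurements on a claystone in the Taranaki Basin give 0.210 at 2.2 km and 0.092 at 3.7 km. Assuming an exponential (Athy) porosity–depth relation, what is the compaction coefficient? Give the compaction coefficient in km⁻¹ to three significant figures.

Athy: φ(z) = φ₀ e^(−kz) ⇒ φ₁/φ₂ = e^{k(z₂−z₁)} ⇒ k = ln(φ₁/φ₂)/(z₂−z₁)
k = ln(0.21/0.092) / (3.7 − 2.2) = ln(2.283) / 1.5 = 0.8253 / 1.5 = 0.5502 km⁻¹

0.550 km⁻¹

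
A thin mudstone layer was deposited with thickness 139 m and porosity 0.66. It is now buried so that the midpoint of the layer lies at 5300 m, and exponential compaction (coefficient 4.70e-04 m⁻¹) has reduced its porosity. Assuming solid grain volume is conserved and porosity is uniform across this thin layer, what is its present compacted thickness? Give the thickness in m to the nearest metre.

50 m

Working in km (1 km = 1000 m; c in km⁻¹ = c in m⁻¹ × 1000):
Porosity at 5.3 km: phi = 0.66·exp(−0.47×5.3) = 0.0547
Solid-volume conservation: h(1−phi) = h₀(1−phi₀) ⇒ h = h₀·(1−phi₀)/(1−phi)
h = 0.139 × (1 − 0.66)/(1 − 0.0547) = 0.139 × 0.3597 = 0.0500 km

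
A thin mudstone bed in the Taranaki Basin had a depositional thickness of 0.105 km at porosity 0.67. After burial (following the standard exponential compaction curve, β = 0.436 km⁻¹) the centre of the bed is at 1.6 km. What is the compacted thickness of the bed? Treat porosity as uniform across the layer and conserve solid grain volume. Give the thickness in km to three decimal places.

0.052 km

Porosity at 1.6 km: φ = 0.67·exp(−0.436×1.6) = 0.3335
Solid-volume conservation: h(1−φ) = h₀(1−φ₀) ⇒ h = h₀·(1−φ₀)/(1−φ)
h = 0.105 × (1 − 0.67)/(1 − 0.3335) = 0.105 × 0.4951 = 0.0520 km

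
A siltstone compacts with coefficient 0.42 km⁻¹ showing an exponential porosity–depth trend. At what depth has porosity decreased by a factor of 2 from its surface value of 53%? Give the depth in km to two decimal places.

n/n₀ = 1/2 ⇒ exp(−β·z) = 1/2 ⇒ z = ln(2) / β
z = 0.6931 / 0.42 = 1.650 km

1.65 km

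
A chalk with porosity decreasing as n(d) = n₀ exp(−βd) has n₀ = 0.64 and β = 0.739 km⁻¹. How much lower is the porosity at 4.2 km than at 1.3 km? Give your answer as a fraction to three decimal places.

n(1.3) = 0.64·e^(−0.739×1.3) = 0.2449
n(4.2) = 0.64·e^(−0.739×4.2) = 0.0287
Δn = 0.2449 − 0.0287 = 0.2162

0.216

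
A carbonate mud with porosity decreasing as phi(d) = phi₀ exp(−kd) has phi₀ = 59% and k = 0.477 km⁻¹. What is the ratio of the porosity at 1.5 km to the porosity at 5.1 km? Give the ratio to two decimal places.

5.57

phi(d₁)/phi(d₂) = e^(−k·d₁)/e^(−k·d₂) = e^{k(d₂−d₁)}
= exp(0.477 × 3.6) = exp(1.717) = 5.5689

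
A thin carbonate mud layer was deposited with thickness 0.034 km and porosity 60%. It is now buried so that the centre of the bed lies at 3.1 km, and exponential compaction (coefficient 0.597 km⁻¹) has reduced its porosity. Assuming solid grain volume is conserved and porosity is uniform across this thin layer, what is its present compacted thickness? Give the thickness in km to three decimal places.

Porosity at 3.1 km: φ = 0.6·exp(−0.597×3.1) = 0.0943
Solid-volume conservation: h(1−φ) = h₀(1−φ₀) ⇒ h = h₀·(1−φ₀)/(1−φ)
h = 0.034 × (1 − 0.6)/(1 − 0.0943) = 0.034 × 0.4416 = 0.0150 km

0.015 km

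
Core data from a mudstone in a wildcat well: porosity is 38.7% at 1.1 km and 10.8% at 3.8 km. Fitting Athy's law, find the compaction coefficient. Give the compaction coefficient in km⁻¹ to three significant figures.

0.473 km⁻¹

Athy: φ(d) = φ₀ e^(−kd) ⇒ φ₁/φ₂ = e^{k(d₂−d₁)} ⇒ k = ln(φ₁/φ₂)/(d₂−d₁)
k = ln(0.387/0.108) / (3.8 − 1.1) = ln(3.583) / 2.7 = 1.2763 / 2.7 = 0.4727 km⁻¹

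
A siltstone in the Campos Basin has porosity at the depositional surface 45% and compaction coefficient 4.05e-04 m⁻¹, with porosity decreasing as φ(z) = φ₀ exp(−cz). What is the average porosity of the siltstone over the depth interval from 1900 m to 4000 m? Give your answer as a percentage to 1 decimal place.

14.0%

Working in km (1 km = 1000 m; c in km⁻¹ = c in m⁻¹ × 1000):
⟨φ⟩ = (1/(z₂−z₁)) ∫ φ₀ e^(−cz) dz = φ₀·(e^(−c·z₁) − e^(−c·z₂)) / (c·(z₂−z₁))
e^(−0.405×1.9) = 0.4632; e^(−0.405×4) = 0.1979
⟨φ⟩ = 0.45 × (0.4632 − 0.1979) / (0.405 × 2.1) = 0.45 × 0.3120 = 0.1404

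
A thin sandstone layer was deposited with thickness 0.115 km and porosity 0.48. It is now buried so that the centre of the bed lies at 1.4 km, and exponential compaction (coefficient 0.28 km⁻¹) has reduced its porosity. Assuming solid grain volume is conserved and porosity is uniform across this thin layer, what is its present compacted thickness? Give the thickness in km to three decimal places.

0.089 km

Porosity at 1.4 km: φ = 0.48·exp(−0.28×1.4) = 0.3243
Solid-volume conservation: h(1−φ) = h₀(1−φ₀) ⇒ h = h₀·(1−φ₀)/(1−φ)
h = 0.115 × (1 − 0.48)/(1 − 0.3243) = 0.115 × 0.7696 = 0.0885 km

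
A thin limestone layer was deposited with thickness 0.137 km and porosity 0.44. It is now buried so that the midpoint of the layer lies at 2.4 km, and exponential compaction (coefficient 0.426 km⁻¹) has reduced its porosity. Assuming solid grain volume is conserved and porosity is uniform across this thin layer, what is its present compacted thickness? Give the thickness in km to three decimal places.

Porosity at 2.4 km: phi = 0.44·exp(−0.426×2.4) = 0.1583
Solid-volume conservation: h(1−phi) = h₀(1−phi₀) ⇒ h = h₀·(1−phi₀)/(1−phi)
h = 0.137 × (1 − 0.44)/(1 − 0.1583) = 0.137 × 0.6653 = 0.0911 km

0.091 km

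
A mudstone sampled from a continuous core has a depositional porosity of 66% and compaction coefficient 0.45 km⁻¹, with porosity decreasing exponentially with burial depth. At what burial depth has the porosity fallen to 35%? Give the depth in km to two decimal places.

Invert Athy's law: z = ln(n₀/n) / c
z = ln(0.66/0.35) / 0.45 = ln(1.886) / 0.45 = 0.6343 / 0.45 = 1.410 km

1.41 km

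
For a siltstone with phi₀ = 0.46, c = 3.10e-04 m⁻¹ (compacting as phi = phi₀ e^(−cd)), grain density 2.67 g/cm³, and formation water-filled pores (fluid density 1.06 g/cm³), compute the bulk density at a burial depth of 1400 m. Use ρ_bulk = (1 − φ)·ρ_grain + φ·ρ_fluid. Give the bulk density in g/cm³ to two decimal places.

Working in km (1 km = 1000 m; c in km⁻¹ = c in m⁻¹ × 1000):
Porosity at depth: phi = 0.46·exp(−0.31×1.4) = 0.46×0.6479 = 0.2980
Bulk density: ρ_b = (1−phi)ρ_g + phi·ρ_f = 0.7020×2.67 + 0.2980×1.06
       = 1.874 + 0.316 = 2.190 g/cm³

2.19 g/cm³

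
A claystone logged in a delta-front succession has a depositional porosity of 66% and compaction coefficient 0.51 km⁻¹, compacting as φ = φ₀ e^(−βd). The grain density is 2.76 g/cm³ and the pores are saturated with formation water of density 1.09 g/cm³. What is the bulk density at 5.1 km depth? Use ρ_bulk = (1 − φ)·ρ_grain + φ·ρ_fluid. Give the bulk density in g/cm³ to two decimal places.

Porosity at depth: φ = 0.66·exp(−0.51×5.1) = 0.66×0.0742 = 0.0490
Bulk density: ρ_b = (1−φ)ρ_g + φ·ρ_f = 0.9510×2.76 + 0.0490×1.09
       = 2.625 + 0.053 = 2.678 g/cm³

2.68 g/cm³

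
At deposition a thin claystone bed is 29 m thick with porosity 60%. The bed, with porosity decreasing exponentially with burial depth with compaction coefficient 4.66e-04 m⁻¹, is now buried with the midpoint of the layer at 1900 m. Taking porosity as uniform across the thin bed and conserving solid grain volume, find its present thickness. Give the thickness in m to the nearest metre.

15 m

Working in km (1 km = 1000 m; c in km⁻¹ = c in m⁻¹ × 1000):
Porosity at 1.9 km: phi = 0.6·exp(−0.466×1.9) = 0.2475
Solid-volume conservation: h(1−phi) = h₀(1−phi₀) ⇒ h = h₀·(1−phi₀)/(1−phi)
h = 0.029 × (1 − 0.6)/(1 − 0.2475) = 0.029 × 0.5316 = 0.0154 km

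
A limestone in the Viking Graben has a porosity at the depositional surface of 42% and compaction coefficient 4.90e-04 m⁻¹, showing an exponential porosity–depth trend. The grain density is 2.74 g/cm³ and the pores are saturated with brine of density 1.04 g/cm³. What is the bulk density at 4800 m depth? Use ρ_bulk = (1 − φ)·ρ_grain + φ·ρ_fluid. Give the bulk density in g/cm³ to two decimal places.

2.67 g/cm³

Working in km (1 km = 1000 m; c in km⁻¹ = c in m⁻¹ × 1000):
Porosity at depth: phi = 0.42·exp(−0.49×4.8) = 0.42×0.0952 = 0.0400
Bulk density: ρ_b = (1−phi)ρ_g + phi·ρ_f = 0.9600×2.74 + 0.0400×1.04
       = 2.630 + 0.042 = 2.672 g/cm³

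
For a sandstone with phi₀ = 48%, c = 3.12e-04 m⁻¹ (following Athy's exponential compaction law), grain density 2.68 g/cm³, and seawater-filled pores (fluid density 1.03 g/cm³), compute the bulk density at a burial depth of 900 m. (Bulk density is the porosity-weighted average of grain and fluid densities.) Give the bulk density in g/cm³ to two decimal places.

2.08 g/cm³

Working in km (1 km = 1000 m; c in km⁻¹ = c in m⁻¹ × 1000):
Porosity at depth: phi = 0.48·exp(−0.312×0.9) = 0.48×0.7552 = 0.3625
Bulk density: ρ_b = (1−phi)ρ_g + phi·ρ_f = 0.6375×2.68 + 0.3625×1.03
       = 1.709 + 0.373 = 2.082 g/cm³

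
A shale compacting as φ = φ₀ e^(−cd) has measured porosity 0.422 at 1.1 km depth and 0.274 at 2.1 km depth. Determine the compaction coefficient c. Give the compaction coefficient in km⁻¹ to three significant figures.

Athy: φ(d) = φ₀ e^(−cd) ⇒ φ₁/φ₂ = e^{c(d₂−d₁)} ⇒ c = ln(φ₁/φ₂)/(d₂−d₁)
c = ln(0.422/0.274) / (2.1 − 1.1) = ln(1.54) / 1 = 0.4319 / 1 = 0.4319 km⁻¹

0.432 km⁻¹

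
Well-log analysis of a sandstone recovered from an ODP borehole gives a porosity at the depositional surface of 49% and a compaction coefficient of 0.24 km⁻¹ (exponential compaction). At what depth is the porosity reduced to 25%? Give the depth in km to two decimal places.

2.80 km

Invert Athy's law: z = ln(φ₀/φ) / β
z = ln(0.49/0.25) / 0.24 = ln(1.96) / 0.24 = 0.6729 / 0.24 = 2.804 km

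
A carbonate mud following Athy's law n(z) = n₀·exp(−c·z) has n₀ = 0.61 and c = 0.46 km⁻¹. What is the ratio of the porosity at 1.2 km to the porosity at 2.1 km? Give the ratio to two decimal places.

n(z₁)/n(z₂) = e^(−c·z₁)/e^(−c·z₂) = e^{c(z₂−z₁)}
= exp(0.46 × 0.9) = exp(0.414) = 1.5129

1.51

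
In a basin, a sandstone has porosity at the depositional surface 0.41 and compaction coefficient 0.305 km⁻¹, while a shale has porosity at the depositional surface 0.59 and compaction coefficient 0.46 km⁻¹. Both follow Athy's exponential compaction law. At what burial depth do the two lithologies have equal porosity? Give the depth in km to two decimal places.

Set phi₀ₐ e^(−cₐz) = phi₀ᵦ e^(−cᵦz) ⇒ ln(phi₀ₐ/phi₀ᵦ) = (cₐ − cᵦ)·z
z = ln(0.41/0.59) / (0.305 − 0.46) = -0.3640 / -0.155 = 2.348 km

2.35 km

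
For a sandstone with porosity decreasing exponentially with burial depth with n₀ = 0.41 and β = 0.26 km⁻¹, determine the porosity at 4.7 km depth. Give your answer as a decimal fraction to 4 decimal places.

0.1208

n = n₀·exp(−β·z) = 0.41 × exp(−0.26 × 4.7) = 0.41 × exp(−1.222)
  = 0.41 × 0.2946 = 0.1208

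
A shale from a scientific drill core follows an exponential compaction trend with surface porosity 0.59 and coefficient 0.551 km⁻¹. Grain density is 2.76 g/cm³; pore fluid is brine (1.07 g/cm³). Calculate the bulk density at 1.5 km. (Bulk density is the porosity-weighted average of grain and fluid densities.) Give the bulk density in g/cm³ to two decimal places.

Porosity at depth: φ = 0.59·exp(−0.551×1.5) = 0.59×0.4376 = 0.2582
Bulk density: ρ_b = (1−φ)ρ_g + φ·ρ_f = 0.7418×2.76 + 0.2582×1.07
       = 2.047 + 0.276 = 2.324 g/cm³

2.32 g/cm³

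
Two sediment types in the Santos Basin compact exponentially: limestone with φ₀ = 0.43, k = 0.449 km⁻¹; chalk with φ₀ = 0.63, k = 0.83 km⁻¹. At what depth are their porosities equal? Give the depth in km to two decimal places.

1.00 km

Set φ₀ₐ e^(−kₐd) = φ₀ᵦ e^(−kᵦd) ⇒ ln(φ₀ₐ/φ₀ᵦ) = (kₐ − kᵦ)·d
d = ln(0.43/0.63) / (0.449 − 0.83) = -0.3819 / -0.381 = 1.002 km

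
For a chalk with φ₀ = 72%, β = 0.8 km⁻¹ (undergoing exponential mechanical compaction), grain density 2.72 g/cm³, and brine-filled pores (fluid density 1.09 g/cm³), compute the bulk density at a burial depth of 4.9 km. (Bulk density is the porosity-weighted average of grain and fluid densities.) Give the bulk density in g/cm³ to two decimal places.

2.70 g/cm³

Porosity at depth: φ = 0.72·exp(−0.8×4.9) = 0.72×0.0198 = 0.0143
Bulk density: ρ_b = (1−φ)ρ_g + φ·ρ_f = 0.9857×2.72 + 0.0143×1.09
       = 2.681 + 0.016 = 2.697 g/cm³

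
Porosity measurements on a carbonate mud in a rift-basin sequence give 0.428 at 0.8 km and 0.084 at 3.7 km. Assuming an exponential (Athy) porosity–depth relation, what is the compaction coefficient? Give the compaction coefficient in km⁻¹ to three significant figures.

Athy: n(d) = n₀ e^(−βd) ⇒ n₁/n₂ = e^{β(d₂−d₁)} ⇒ β = ln(n₁/n₂)/(d₂−d₁)
β = ln(0.428/0.084) / (3.7 − 0.8) = ln(5.095) / 2.9 = 1.6283 / 2.9 = 0.5615 km⁻¹

0.561 km⁻¹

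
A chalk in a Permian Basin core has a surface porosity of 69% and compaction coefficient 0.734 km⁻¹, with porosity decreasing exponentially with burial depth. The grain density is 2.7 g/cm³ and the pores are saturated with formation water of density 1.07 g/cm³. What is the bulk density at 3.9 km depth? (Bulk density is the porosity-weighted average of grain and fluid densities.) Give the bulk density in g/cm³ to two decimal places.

Porosity at depth: φ = 0.69·exp(−0.734×3.9) = 0.69×0.0571 = 0.0394
Bulk density: ρ_b = (1−φ)ρ_g + φ·ρ_f = 0.9606×2.7 + 0.0394×1.07
       = 2.594 + 0.042 = 2.636 g/cm³

2.64 g/cm³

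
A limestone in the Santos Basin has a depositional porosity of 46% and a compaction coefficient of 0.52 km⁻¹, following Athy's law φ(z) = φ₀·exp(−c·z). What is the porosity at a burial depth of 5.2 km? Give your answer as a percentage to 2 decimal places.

3.08%

φ = φ₀·exp(−c·z) = 0.46 × exp(−0.52 × 5.2) = 0.46 × exp(−2.704)
  = 0.46 × 0.0669 = 0.0308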